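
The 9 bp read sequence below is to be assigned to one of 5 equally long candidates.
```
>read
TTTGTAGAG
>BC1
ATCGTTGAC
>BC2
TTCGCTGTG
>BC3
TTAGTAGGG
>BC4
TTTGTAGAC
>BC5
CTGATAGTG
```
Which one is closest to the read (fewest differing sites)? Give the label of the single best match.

BC1 differs at 4 sites; BC2 differs at 4 sites; BC3 differs at 2 sites; BC4 differs at 1 site; BC5 differs at 4 sites. The closest is BC4.

BC4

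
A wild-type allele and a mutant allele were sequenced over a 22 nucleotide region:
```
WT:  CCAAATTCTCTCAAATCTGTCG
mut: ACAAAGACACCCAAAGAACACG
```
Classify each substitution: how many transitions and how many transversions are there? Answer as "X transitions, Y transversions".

1 transition, 9 transversions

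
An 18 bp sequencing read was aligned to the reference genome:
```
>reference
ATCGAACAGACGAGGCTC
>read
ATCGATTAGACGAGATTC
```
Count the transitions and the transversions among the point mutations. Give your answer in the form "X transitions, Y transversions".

Mismatches (1-based):
position 6: A→T (purine→pyrimidine, transversion)
position 7: C→T (pyrimidine→pyrimidine, transition)
position 15: G→A (purine→purine, transition)
position 16: C→T (pyrimidine→pyrimidine, transition)

3 transitions, 1 transversion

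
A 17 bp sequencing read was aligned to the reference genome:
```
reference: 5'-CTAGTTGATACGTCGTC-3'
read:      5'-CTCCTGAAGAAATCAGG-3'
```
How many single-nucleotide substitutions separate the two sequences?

10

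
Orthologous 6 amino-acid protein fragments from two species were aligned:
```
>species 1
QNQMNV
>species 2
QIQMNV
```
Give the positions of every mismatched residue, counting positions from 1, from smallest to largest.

Differences at position 2 (N→I).

2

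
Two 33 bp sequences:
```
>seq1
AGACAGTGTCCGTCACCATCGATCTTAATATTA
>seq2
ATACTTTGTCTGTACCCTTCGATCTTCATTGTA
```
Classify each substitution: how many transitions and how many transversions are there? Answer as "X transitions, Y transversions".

Transitions (purine↔purine or pyrimidine↔pyrimidine): 11 C→T.
Transversions (purine↔pyrimidine): 2 G→T, 5 A→T, 6 G→T, 14 C→A, 15 A→C, 18 A→T, 27 A→C, 30 A→T, 31 T→G.

1 transition, 9 transversions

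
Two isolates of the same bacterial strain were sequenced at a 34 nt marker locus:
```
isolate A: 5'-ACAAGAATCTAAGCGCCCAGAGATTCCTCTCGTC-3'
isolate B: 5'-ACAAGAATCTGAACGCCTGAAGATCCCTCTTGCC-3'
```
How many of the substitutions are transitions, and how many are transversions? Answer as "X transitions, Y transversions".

8 transitions, 0 transversions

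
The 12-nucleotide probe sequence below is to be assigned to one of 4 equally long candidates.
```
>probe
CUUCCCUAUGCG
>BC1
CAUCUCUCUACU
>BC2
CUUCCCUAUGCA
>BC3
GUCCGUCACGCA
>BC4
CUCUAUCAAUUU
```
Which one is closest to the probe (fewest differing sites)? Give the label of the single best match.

BC1 differs at 5 sites; BC2 differs at 1 site; BC3 differs at 7 sites; BC4 differs at 9 sites. The closest is BC2.

BC2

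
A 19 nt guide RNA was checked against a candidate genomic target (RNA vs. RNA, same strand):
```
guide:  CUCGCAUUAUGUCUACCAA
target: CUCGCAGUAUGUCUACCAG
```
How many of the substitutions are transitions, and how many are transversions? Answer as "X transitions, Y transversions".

Transitions (purine↔purine or pyrimidine↔pyrimidine): 19 A→G.
Transversions (purine↔pyrimidine): 7 U→G.

1 transition, 1 transversion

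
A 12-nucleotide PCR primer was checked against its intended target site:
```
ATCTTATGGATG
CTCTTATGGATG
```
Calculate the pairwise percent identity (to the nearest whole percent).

92%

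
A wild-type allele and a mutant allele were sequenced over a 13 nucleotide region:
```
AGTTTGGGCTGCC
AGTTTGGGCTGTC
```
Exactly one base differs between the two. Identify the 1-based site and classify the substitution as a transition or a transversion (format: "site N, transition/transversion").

The sequences differ only at site 12: C→T (pyrimidine→pyrimidine), a transition.

site 12, transition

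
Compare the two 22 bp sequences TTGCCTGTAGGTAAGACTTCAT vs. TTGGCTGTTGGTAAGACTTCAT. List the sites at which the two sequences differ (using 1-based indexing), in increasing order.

Scanning 1-based: 4: C/G; 9: A/T.

4, 9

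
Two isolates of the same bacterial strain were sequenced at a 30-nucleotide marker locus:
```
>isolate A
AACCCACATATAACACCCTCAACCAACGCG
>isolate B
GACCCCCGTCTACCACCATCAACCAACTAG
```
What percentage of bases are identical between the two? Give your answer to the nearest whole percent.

Mismatches at positions 1, 6, 8, 10, 13, 18, 28, 29 (1-based): 8 of 30.
Identical positions: 22/30 = 73.33% → 73%.

73%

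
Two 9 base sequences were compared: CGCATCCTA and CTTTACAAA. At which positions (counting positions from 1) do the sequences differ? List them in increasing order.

2, 3, 4, 5, 7, 8

Scanning 1-based: 2: G/T; 3: C/T; 4: A/T; 5: T/A; 7: C/A; 8: T/A.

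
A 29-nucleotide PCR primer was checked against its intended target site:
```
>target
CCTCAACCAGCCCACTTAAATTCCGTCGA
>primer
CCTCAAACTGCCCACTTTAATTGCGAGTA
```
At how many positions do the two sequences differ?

7

Comparing position by position, 7 positions differ: 7 (C/A), 9 (A/T), 18 (A/T), 23 (C/G), 26 (T/A), 27 (C/G), 28 (G/T).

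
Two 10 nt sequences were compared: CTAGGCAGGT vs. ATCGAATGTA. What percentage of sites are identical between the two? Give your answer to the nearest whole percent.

30%

7 positions differ (1, 3, 5, 6, 7, 9, 10), so 3 of 10 match: 3/10 = 30%.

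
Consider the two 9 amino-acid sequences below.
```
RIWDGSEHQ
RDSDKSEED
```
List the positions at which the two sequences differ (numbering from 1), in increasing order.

Differences at position 2 (I→D), position 3 (W→S), position 5 (G→K), position 8 (H→E), position 9 (Q→D).

2, 3, 5, 8, 9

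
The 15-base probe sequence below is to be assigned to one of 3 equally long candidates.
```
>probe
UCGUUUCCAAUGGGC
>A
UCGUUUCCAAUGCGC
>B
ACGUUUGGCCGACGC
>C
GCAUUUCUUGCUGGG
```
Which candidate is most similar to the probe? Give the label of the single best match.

A differs at 1 position; B differs at 8 positions; C differs at 8 positions. The closest is A.

A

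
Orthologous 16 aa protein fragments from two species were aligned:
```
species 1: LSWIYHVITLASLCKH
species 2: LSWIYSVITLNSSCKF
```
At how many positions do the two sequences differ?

The sequences differ at positions 6, 11, 13, 16 (1-based) — 4 in total.

4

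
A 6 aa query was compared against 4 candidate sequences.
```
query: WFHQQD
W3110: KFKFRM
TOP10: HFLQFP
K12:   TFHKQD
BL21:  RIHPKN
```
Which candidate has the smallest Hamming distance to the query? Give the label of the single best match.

W3110 differs at 5 residues; TOP10 differs at 4 residues; K12 differs at 2 residues; BL21 differs at 5 residues. The closest is K12.

K12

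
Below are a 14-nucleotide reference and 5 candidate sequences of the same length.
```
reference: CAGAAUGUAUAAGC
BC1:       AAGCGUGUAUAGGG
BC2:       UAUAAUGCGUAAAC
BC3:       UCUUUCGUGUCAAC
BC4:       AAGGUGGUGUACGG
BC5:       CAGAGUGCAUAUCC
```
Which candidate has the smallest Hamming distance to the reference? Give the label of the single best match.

BC5

BC1 differs at 5 sites; BC2 differs at 5 sites; BC3 differs at 9 sites; BC4 differs at 7 sites; BC5 differs at 4 sites. The closest is BC5.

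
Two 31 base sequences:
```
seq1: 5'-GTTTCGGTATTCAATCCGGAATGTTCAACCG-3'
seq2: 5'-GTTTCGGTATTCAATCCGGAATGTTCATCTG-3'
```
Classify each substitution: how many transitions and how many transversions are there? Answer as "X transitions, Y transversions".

Mismatches (1-based):
site 28: A→T (purine→pyrimidine, transversion)
site 30: C→T (pyrimidine→pyrimidine, transition)

1 transition, 1 transversion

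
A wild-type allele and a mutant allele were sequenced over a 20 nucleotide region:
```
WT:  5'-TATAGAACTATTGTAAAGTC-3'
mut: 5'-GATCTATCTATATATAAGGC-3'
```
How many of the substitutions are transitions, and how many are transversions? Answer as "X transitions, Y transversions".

0 transitions, 9 transversions

Mismatches (1-based):
base 1: T→G (pyrimidine→purine, transversion)
base 4: A→C (purine→pyrimidine, transversion)
base 5: G→T (purine→pyrimidine, transversion)
base 7: A→T (purine→pyrimidine, transversion)
base 12: T→A (pyrimidine→purine, transversion)
base 13: G→T (purine→pyrimidine, transversion)
base 14: T→A (pyrimidine→purine, transversion)
base 15: A→T (purine→pyrimidine, transversion)
base 19: T→G (pyrimidine→purine, transversion)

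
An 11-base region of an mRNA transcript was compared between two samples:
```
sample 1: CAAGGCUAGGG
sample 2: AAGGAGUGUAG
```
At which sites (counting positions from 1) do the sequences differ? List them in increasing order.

Scanning 1-based: 1: C/A; 3: A/G; 5: G/A; 6: C/G; 8: A/G; 9: G/U; 10: G/A.

1, 3, 5, 6, 8, 9, 10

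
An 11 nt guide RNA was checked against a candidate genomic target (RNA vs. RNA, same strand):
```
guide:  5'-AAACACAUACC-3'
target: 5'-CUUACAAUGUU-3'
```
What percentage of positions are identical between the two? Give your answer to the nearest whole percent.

18%

9 positions differ (1, 2, 3, 4, 5, 6, 9, 10, 11), so 2 of 11 match: 2/11 = 18.18%.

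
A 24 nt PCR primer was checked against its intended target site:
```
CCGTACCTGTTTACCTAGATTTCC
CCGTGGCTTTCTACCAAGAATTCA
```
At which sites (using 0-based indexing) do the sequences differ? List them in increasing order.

4, 5, 8, 10, 15, 19, 23

Differences at site 4 (A→G), site 5 (C→G), site 8 (G→T), site 10 (T→C), site 15 (T→A), site 19 (T→A), site 23 (C→A).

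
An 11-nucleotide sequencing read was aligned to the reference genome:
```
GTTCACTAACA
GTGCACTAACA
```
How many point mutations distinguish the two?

1

Comparing position by position, 1 base differs: 3 (T/G).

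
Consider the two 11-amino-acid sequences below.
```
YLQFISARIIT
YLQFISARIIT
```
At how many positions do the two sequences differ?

0

No positions differ; the sequences are identical.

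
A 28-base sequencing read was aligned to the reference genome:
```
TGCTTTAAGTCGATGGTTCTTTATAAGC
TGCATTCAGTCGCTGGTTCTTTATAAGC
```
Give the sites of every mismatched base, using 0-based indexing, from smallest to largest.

Scanning 0-based: 3: T/A; 6: A/C; 12: A/C.

3, 6, 12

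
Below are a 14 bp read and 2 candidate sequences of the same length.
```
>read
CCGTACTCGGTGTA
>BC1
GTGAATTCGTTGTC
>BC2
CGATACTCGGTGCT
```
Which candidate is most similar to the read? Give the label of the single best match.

BC2

BC1 differs at 6 positions; BC2 differs at 4 positions. The closest is BC2.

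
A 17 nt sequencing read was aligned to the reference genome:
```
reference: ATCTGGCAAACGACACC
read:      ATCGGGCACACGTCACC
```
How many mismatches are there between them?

3

Mismatches (1-based): position 4: T→G; position 9: A→C; position 13: A→T.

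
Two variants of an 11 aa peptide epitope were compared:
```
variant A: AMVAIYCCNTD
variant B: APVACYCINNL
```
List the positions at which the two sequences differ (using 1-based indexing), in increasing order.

2, 5, 8, 10, 11

Differences at position 2 (M→P), position 5 (I→C), position 8 (C→I), position 10 (T→N), position 11 (D→L).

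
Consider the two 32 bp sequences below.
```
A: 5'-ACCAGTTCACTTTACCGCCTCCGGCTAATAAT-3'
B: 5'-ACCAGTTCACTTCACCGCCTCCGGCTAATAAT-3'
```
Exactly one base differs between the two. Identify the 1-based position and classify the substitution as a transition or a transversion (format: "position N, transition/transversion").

position 13, transition

The sequences differ only at position 13: T→C (pyrimidine→pyrimidine), a transition.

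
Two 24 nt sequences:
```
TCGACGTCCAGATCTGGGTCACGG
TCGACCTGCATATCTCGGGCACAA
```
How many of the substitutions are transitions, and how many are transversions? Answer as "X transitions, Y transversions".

Mismatches (1-based):
site 6: G→C (purine→pyrimidine, transversion)
site 8: C→G (pyrimidine→purine, transversion)
site 11: G→T (purine→pyrimidine, transversion)
site 16: G→C (purine→pyrimidine, transversion)
site 19: T→G (pyrimidine→purine, transversion)
site 23: G→A (purine→purine, transition)
site 24: G→A (purine→purine, transition)

2 transitions, 5 transversions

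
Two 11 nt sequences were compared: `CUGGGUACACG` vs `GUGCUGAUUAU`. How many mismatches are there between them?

Comparing position by position, 8 bases differ: 1 (C/G), 4 (G/C), 5 (G/U), 6 (U/G), 8 (C/U), 9 (A/U), 10 (C/A), 11 (G/U).

8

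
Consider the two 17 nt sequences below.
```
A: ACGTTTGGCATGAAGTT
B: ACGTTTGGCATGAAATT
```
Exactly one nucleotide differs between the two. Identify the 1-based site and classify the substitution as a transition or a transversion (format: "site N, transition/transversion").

The sequences differ only at site 15: G→A (purine→purine), a transition.

site 15, transition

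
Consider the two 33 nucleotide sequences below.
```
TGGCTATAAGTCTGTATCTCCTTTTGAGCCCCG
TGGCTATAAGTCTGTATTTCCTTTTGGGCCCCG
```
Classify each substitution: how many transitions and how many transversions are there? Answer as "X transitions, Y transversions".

Mismatches (1-based):
site 18: C→T (pyrimidine→pyrimidine, transition)
site 27: A→G (purine→purine, transition)

2 transitions, 0 transversions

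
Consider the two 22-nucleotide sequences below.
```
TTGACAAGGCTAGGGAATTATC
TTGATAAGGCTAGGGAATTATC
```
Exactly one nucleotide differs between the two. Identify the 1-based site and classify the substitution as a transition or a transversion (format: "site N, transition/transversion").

site 5, transition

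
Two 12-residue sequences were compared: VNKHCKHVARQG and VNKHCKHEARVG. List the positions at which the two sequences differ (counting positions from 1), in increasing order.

Scanning 1-based: 8: V/E; 11: Q/V.

8, 11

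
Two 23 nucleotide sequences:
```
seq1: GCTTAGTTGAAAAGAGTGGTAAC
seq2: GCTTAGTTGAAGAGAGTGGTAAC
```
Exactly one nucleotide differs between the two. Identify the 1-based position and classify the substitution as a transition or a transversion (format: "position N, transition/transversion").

position 12, transition

Position 12 changes A→G. A is a purine and G is a purine, so this is a transition.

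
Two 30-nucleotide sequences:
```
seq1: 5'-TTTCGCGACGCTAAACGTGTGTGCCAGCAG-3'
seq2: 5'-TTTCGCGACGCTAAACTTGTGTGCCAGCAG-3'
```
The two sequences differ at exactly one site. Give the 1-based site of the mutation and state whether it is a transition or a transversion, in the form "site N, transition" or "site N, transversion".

site 17, transversion

The sequences differ only at site 17: G→T (purine→pyrimidine), a transversion.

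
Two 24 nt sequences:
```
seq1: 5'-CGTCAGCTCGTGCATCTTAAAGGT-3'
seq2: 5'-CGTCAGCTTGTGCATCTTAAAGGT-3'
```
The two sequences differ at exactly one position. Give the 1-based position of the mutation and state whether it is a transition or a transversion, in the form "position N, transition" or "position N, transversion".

position 9, transition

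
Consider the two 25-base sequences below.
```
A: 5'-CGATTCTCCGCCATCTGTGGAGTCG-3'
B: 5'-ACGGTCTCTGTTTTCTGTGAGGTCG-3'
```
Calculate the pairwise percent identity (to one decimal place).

Mismatches at positions 1, 2, 3, 4, 9, 11, 12, 13, 20, 21 (1-based): 10 of 25.
Identical positions: 15/25 = 60% → 60.0%.

60.0%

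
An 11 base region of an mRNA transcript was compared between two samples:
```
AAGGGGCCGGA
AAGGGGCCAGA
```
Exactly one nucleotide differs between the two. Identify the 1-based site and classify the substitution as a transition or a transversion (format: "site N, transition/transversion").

site 9, transition

Site 9 changes G→A. G is a purine and A is a purine, so this is a transition.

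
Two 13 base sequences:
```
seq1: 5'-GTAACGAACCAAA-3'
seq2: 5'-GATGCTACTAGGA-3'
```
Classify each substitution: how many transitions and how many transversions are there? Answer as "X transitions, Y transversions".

4 transitions, 5 transversions

Transitions (purine↔purine or pyrimidine↔pyrimidine): 4 A→G, 9 C→T, 11 A→G, 12 A→G.
Transversions (purine↔pyrimidine): 2 T→A, 3 A→T, 6 G→T, 8 A→C, 10 C→A.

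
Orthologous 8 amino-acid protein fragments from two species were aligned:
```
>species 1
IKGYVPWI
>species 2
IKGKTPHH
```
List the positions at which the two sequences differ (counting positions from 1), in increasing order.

Scanning 1-based: 4: Y/K; 5: V/T; 7: W/H; 8: I/H.

4, 5, 7, 8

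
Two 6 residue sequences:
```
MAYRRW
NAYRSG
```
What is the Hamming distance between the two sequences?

Mismatches (1-based): residue 1: M→N; residue 5: R→S; residue 6: W→G.

3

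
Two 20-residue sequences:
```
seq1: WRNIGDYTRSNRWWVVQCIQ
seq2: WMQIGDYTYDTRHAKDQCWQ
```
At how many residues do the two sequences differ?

10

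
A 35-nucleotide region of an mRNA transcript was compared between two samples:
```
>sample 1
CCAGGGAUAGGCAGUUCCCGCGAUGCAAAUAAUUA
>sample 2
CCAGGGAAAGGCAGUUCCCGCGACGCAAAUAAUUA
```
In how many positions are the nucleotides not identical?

2

Mismatches (1-based): position 8: U→A; position 24: U→C.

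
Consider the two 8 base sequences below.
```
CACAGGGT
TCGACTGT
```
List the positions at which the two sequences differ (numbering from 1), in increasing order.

Differences at position 1 (C→T), position 2 (A→C), position 3 (C→G), position 5 (G→C), position 6 (G→T).

1, 2, 3, 5, 6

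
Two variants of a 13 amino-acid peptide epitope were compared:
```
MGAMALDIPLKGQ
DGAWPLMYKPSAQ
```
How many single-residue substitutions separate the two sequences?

9

Comparing position by position, 9 positions differ: 1 (M/D), 4 (M/W), 5 (A/P), 7 (D/M), 8 (I/Y), 9 (P/K), 10 (L/P), 11 (K/S), 12 (G/A).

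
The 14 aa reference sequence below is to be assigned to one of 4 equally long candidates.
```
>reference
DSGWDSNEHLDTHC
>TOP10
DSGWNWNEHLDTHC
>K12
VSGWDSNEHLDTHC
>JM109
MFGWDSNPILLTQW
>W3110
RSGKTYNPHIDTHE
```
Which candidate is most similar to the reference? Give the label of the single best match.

TOP10 differs at 2 residues; K12 differs at 1 residue; JM109 differs at 7 residues; W3110 differs at 7 residues. The closest is K12.

K12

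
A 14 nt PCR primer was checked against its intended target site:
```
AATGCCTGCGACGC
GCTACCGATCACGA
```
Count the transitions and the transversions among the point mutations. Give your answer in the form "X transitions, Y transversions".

Transitions (purine↔purine or pyrimidine↔pyrimidine): 1 A→G, 4 G→A, 8 G→A, 9 C→T.
Transversions (purine↔pyrimidine): 2 A→C, 7 T→G, 10 G→C, 14 C→A.

4 transitions, 4 transversions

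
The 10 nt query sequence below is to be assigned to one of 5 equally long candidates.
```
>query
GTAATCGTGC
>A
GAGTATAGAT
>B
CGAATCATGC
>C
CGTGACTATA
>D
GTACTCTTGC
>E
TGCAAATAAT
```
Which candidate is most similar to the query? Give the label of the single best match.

D

A differs at 9 sites; B differs at 3 sites; C differs at 9 sites; D differs at 2 sites; E differs at 9 sites. The closest is D.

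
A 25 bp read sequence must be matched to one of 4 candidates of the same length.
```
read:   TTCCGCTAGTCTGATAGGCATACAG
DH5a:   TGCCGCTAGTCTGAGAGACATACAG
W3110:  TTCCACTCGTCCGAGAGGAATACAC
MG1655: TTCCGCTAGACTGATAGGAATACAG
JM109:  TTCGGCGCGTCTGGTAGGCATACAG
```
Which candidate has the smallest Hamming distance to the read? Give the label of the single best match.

DH5a differs at 3 sites; W3110 differs at 6 sites; MG1655 differs at 2 sites; JM109 differs at 4 sites. The closest is MG1655.

MG1655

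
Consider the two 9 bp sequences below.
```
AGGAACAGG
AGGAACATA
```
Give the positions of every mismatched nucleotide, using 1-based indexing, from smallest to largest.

Differences at position 8 (G→T), position 9 (G→A).

8, 9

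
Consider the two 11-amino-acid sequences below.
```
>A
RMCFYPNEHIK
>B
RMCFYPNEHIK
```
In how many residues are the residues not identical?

0

No positions differ; the sequences are identical.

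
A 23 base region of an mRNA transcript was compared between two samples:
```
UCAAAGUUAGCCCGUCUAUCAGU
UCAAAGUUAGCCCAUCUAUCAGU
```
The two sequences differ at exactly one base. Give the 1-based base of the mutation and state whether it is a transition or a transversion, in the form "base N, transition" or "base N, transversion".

base 14, transition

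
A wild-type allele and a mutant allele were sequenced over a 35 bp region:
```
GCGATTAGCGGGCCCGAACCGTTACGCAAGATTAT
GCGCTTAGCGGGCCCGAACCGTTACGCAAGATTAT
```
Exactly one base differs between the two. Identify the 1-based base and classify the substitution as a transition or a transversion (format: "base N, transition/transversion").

base 4, transversion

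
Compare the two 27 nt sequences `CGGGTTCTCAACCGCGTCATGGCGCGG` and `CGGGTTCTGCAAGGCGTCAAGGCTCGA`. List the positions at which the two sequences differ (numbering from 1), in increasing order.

Scanning 1-based: 9: C/G; 10: A/C; 12: C/A; 13: C/G; 20: T/A; 24: G/T; 27: G/A.

9, 10, 12, 13, 20, 24, 27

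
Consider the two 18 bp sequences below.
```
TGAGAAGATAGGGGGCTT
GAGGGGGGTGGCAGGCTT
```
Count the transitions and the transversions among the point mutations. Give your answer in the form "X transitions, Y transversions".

Mismatches (1-based):
site 1: T→G (pyrimidine→purine, transversion)
site 2: G→A (purine→purine, transition)
site 3: A→G (purine→purine, transition)
site 5: A→G (purine→purine, transition)
site 6: A→G (purine→purine, transition)
site 8: A→G (purine→purine, transition)
site 10: A→G (purine→purine, transition)
site 12: G→C (purine→pyrimidine, transversion)
site 13: G→A (purine→purine, transition)

7 transitions, 2 transversions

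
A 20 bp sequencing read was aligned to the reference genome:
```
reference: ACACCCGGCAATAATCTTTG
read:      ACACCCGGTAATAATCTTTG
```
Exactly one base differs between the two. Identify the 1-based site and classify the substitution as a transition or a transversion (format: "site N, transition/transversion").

site 9, transition

The sequences differ only at site 9: C→T (pyrimidine→pyrimidine), a transition.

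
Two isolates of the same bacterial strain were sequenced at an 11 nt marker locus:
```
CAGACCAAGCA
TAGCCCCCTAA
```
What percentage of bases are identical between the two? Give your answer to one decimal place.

45.5%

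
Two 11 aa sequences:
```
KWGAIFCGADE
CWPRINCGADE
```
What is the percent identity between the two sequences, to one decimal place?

4 positions differ (1, 3, 4, 6), so 7 of 11 match: 7/11 = 63.64%.

63.6%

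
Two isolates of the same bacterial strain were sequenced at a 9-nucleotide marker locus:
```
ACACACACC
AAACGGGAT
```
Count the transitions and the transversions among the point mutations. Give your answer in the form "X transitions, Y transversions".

3 transitions, 3 transversions

Mismatches (1-based):
position 2: C→A (pyrimidine→purine, transversion)
position 5: A→G (purine→purine, transition)
position 6: C→G (pyrimidine→purine, transversion)
position 7: A→G (purine→purine, transition)
position 8: C→A (pyrimidine→purine, transversion)
position 9: C→T (pyrimidine→pyrimidine, transition)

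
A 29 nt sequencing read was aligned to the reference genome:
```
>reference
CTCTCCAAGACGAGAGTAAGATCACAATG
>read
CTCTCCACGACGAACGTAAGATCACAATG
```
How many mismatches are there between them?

Comparing position by position, 3 bases differ: 8 (A/C), 14 (G/A), 15 (A/C).

3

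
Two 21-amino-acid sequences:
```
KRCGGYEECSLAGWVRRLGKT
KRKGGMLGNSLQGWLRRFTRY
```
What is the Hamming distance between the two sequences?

11

Comparing position by position, 11 positions differ: 3 (C/K), 6 (Y/M), 7 (E/L), 8 (E/G), 9 (C/N), 12 (A/Q), 15 (V/L), 18 (L/F), 19 (G/T), 20 (K/R), 21 (T/Y).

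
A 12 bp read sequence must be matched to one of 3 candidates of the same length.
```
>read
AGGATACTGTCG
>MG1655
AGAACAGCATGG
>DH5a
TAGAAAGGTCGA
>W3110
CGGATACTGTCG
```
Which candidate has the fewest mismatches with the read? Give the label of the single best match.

Hamming distances to read — MG1655: 6; DH5a: 9; W3110: 1.
Smallest is W3110 with 1 mismatch.

W3110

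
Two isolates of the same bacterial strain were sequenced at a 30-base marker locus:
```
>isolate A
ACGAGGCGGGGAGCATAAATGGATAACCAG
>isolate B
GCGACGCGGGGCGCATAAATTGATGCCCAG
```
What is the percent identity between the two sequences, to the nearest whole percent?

6 positions differ (1, 5, 12, 21, 25, 26), so 24 of 30 match: 24/30 = 80%.

80%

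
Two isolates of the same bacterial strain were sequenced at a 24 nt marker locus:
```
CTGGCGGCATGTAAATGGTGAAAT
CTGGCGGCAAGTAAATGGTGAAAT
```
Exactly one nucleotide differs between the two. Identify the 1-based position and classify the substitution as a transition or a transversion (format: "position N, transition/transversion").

position 10, transversion

Position 10 changes T→A. T is a pyrimidine and A is a purine, so this is a transversion.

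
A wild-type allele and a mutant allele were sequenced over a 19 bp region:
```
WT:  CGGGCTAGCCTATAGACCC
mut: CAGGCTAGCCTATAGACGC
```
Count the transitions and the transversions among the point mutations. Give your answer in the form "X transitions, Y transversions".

Transitions (purine↔purine or pyrimidine↔pyrimidine): 2 G→A.
Transversions (purine↔pyrimidine): 18 C→G.

1 transition, 1 transversion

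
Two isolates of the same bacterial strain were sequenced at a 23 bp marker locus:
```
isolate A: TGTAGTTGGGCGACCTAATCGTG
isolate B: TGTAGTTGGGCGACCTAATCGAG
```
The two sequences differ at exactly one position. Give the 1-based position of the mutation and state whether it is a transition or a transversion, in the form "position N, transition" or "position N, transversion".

Position 22 changes T→A. T is a pyrimidine and A is a purine, so this is a transversion.

position 22, transversion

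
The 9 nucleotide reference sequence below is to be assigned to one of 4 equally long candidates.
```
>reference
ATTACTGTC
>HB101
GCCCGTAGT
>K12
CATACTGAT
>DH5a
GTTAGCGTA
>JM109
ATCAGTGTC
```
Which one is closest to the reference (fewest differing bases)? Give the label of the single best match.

JM109

Hamming distances to reference — HB101: 8; K12: 4; DH5a: 4; JM109: 2.
Smallest is JM109 with 2 mismatches.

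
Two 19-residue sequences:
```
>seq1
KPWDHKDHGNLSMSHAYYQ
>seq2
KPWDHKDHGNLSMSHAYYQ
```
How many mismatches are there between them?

0

The two sequences are identical at every position.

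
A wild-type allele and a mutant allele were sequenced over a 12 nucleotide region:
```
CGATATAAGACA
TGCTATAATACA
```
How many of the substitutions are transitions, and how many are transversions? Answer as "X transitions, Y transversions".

Mismatches (1-based):
site 1: C→T (pyrimidine→pyrimidine, transition)
site 3: A→C (purine→pyrimidine, transversion)
site 9: G→T (purine→pyrimidine, transversion)

1 transition, 2 transversions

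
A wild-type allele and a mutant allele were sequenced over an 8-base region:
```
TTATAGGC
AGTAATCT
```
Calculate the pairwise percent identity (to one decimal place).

7 positions differ (1, 2, 3, 4, 6, 7, 8), so 1 of 8 match: 1/8 = 12.5%.

12.5%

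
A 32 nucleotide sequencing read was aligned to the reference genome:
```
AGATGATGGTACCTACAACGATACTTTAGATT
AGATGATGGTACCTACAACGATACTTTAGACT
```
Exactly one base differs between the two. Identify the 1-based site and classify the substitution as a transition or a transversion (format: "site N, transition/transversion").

site 31, transition

Site 31 changes T→C. T is a pyrimidine and C is a pyrimidine, so this is a transition.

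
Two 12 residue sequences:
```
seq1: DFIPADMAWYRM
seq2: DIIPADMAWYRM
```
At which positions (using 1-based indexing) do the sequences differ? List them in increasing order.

Differences at position 2 (F→I).

2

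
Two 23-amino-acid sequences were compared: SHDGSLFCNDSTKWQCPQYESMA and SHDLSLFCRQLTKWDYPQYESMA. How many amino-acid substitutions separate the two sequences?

6

The sequences differ at positions 4, 9, 10, 11, 15, 16 (1-based) — 6 in total.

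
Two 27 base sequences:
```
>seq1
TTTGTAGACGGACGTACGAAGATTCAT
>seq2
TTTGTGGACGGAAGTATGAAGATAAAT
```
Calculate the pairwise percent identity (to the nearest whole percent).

5 positions differ (6, 13, 17, 24, 25), so 22 of 27 match: 22/27 = 81.48%.

81%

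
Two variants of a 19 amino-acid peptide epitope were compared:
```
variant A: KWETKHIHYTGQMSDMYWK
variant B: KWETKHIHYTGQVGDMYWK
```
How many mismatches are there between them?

2

The sequences differ at positions 13, 14 (1-based) — 2 in total.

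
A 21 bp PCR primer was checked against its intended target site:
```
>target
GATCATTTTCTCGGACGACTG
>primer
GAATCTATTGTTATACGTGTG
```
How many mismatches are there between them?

10

Comparing position by position, 10 sites differ: 3 (T/A), 4 (C/T), 5 (A/C), 7 (T/A), 10 (C/G), 12 (C/T), 13 (G/A), 14 (G/T), 18 (A/T), 19 (C/G).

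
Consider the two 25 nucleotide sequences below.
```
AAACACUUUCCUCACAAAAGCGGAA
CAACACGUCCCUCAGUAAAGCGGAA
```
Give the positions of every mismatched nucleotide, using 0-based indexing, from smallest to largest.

0, 6, 8, 14, 15

Differences at position 0 (A→C), position 6 (U→G), position 8 (U→C), position 14 (C→G), position 15 (A→U).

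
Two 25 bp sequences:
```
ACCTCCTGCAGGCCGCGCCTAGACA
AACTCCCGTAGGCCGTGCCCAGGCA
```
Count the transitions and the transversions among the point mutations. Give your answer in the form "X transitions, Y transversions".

5 transitions, 1 transversion

Transitions (purine↔purine or pyrimidine↔pyrimidine): 7 T→C, 9 C→T, 16 C→T, 20 T→C, 23 A→G.
Transversions (purine↔pyrimidine): 2 C→A.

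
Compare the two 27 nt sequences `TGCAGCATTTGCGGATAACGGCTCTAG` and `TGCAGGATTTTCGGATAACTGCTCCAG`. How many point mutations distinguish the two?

4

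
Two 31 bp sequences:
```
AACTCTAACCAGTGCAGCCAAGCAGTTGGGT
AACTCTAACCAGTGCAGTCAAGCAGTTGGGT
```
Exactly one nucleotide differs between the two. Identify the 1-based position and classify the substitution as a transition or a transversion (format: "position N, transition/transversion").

Position 18 changes C→T. C is a pyrimidine and T is a pyrimidine, so this is a transition.

position 18, transition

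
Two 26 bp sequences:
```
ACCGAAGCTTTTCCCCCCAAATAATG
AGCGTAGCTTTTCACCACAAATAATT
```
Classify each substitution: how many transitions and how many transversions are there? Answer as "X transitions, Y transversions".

0 transitions, 5 transversions

Transitions (purine↔purine or pyrimidine↔pyrimidine): none.
Transversions (purine↔pyrimidine): 2 C→G, 5 A→T, 14 C→A, 17 C→A, 26 G→T.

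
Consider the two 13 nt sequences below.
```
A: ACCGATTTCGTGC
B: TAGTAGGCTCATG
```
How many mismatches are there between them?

12

Comparing position by position, 12 sites differ: 1 (A/T), 2 (C/A), 3 (C/G), 4 (G/T), 6 (T/G), 7 (T/G), 8 (T/C), 9 (C/T), 10 (G/C), 11 (T/A), 12 (G/T), 13 (C/G).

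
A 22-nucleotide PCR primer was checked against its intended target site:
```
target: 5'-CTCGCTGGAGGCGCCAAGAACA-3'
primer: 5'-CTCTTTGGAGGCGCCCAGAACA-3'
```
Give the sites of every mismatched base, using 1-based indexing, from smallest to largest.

Differences at site 4 (G→T), site 5 (C→T), site 16 (A→C).

4, 5, 16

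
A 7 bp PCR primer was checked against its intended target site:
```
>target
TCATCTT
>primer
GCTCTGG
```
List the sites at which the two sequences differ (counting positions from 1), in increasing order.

1, 3, 4, 5, 6, 7

Differences at site 1 (T→G), site 3 (A→T), site 4 (T→C), site 5 (C→T), site 6 (T→G), site 7 (T→G).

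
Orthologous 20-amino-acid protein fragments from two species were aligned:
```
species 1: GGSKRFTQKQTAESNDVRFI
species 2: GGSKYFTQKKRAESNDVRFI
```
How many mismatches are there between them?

3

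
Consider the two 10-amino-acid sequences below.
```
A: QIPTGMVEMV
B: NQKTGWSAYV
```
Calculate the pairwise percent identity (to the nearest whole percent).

7 positions differ (1, 2, 3, 6, 7, 8, 9), so 3 of 10 match: 3/10 = 30%.

30%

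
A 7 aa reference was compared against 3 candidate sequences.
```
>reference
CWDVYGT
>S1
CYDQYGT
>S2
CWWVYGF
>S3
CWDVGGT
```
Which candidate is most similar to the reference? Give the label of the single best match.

Hamming distances to reference — S1: 2; S2: 2; S3: 1.
Smallest is S3 with 1 mismatch.

S3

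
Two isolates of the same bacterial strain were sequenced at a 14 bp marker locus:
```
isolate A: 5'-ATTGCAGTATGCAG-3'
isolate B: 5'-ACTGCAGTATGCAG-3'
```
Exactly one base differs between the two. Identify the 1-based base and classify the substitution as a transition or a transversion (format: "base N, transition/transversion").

Base 2 changes T→C. T is a pyrimidine and C is a pyrimidine, so this is a transition.

base 2, transition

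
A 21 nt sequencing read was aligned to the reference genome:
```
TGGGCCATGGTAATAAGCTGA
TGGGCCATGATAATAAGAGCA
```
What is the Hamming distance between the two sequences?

4

Mismatches (1-based): site 10: G→A; site 18: C→A; site 19: T→G; site 20: G→C.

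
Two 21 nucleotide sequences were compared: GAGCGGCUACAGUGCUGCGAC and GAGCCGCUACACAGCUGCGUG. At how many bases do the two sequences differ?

Comparing position by position, 5 bases differ: 5 (G/C), 12 (G/C), 13 (U/A), 20 (A/U), 21 (C/G).

5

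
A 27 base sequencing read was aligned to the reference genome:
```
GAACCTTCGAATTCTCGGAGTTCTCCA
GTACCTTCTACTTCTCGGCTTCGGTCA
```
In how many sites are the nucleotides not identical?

Comparing position by position, 9 sites differ: 2 (A/T), 9 (G/T), 11 (A/C), 19 (A/C), 20 (G/T), 22 (T/C), 23 (C/G), 24 (T/G), 25 (C/T).

9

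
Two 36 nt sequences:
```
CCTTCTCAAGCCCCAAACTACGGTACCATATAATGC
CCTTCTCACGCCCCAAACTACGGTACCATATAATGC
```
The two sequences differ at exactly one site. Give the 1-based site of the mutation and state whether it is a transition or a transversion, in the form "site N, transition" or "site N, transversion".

site 9, transversion

Site 9 changes A→C. A is a purine and C is a pyrimidine, so this is a transversion.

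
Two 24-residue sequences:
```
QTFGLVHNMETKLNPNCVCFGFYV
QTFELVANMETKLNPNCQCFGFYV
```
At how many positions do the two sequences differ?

Mismatches (1-based): position 4: G→E; position 7: H→A; position 18: V→Q.

3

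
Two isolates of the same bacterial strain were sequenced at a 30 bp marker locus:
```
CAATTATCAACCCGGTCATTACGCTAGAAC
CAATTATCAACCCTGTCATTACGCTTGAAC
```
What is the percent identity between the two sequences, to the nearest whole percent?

2 positions differ (14, 26), so 28 of 30 match: 28/30 = 93.33%.

93%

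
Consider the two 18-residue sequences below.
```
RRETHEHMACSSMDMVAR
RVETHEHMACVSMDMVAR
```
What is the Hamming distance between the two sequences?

2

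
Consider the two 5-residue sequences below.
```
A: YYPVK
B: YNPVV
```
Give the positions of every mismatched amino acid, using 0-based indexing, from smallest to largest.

1, 4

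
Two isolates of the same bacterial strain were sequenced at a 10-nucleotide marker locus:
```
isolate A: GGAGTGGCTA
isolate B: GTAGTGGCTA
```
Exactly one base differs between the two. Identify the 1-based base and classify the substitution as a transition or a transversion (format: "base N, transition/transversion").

base 2, transversion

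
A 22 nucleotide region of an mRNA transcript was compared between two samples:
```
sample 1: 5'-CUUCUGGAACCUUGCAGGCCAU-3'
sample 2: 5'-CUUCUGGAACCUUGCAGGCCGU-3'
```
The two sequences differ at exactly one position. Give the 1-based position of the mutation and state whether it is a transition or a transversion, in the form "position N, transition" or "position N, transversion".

position 21, transition

Position 21 changes A→G. A is a purine and G is a purine, so this is a transition.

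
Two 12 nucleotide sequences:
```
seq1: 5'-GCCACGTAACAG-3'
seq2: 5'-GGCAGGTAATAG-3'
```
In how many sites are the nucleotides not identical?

3

Comparing position by position, 3 sites differ: 2 (C/G), 5 (C/G), 10 (C/T).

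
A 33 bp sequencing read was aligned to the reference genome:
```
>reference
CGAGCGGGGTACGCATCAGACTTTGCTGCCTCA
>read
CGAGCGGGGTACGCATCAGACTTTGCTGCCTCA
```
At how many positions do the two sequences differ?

0

The two sequences are identical at every position.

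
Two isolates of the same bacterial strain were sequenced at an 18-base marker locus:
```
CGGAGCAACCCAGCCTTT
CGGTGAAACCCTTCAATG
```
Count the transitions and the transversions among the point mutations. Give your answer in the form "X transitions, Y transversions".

Mismatches (1-based):
base 4: A→T (purine→pyrimidine, transversion)
base 6: C→A (pyrimidine→purine, transversion)
base 12: A→T (purine→pyrimidine, transversion)
base 13: G→T (purine→pyrimidine, transversion)
base 15: C→A (pyrimidine→purine, transversion)
base 16: T→A (pyrimidine→purine, transversion)
base 18: T→G (pyrimidine→purine, transversion)

0 transitions, 7 transversions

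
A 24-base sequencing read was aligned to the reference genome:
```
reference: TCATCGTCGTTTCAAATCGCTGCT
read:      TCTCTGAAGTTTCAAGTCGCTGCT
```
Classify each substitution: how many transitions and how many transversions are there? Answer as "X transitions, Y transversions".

Mismatches (1-based):
site 3: A→T (purine→pyrimidine, transversion)
site 4: T→C (pyrimidine→pyrimidine, transition)
site 5: C→T (pyrimidine→pyrimidine, transition)
site 7: T→A (pyrimidine→purine, transversion)
site 8: C→A (pyrimidine→purine, transversion)
site 16: A→G (purine→purine, transition)

3 transitions, 3 transversions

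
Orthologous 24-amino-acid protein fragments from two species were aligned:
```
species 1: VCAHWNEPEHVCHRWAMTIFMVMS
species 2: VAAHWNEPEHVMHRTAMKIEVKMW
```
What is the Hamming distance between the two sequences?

Comparing position by position, 8 residues differ: 2 (C/A), 12 (C/M), 15 (W/T), 18 (T/K), 20 (F/E), 21 (M/V), 22 (V/K), 24 (S/W).

8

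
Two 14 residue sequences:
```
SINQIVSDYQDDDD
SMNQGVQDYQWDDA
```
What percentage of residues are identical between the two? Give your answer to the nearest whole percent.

5 positions differ (2, 5, 7, 11, 14), so 9 of 14 match: 9/14 = 64.29%.

64%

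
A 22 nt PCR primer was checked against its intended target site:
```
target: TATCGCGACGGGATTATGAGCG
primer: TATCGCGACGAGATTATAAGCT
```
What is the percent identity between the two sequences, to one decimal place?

3 positions differ (11, 18, 22), so 19 of 22 match: 19/22 = 86.36%.

86.4%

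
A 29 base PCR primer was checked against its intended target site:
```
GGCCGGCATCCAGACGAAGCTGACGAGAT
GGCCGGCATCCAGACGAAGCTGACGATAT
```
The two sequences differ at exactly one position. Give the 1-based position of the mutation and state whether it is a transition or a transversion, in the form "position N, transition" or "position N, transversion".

position 27, transversion

Position 27 changes G→T. G is a purine and T is a pyrimidine, so this is a transversion.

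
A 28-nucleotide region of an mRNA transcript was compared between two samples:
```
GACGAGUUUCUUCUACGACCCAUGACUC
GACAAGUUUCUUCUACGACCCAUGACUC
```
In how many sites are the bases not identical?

1

The sequences differ at sites 4 (1-based) — 1 in total.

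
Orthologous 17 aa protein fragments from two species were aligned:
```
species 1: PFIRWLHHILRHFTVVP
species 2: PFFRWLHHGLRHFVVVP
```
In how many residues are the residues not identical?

3

Mismatches (1-based): residue 3: I→F; residue 9: I→G; residue 14: T→V.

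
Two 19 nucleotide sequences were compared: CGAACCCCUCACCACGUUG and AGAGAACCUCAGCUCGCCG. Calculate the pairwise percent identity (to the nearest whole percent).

Mismatches at positions 1, 4, 5, 6, 12, 14, 17, 18 (1-based): 8 of 19.
Identical positions: 11/19 = 57.89% → 58%.

58%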